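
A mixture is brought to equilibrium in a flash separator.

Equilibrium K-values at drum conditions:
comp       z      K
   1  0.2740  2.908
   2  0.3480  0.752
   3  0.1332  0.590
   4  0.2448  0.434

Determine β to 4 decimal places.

Material balance + equilibrium reduce to Σ zᵢ(Kᵢ−1)/(1+β(Kᵢ−1)) = 0.
g(0) = ΣzᵢKᵢ − 1 = 0.2433 and g(1) = 1 − Σzᵢ/Kᵢ = -0.3468, so a root lies in (0, 1).
Newton–Raphson from β = 0.5:
  β = 0.5000: g = -0.09291, g' = -0.4771 → β = 0.3053
  β = 0.3053: g = 0.00707, g' = -0.5672 → β = 0.3177
  β = 0.3177: g = 0.00006, g' = -0.5580 → β = 0.3178
Converged at β = 0.3178.

β = 0.3178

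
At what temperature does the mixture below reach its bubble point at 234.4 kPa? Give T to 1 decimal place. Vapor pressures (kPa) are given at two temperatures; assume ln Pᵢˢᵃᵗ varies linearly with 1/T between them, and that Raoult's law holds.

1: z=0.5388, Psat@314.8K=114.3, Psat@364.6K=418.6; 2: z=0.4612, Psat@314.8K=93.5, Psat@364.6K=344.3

T = 343.9 K

Bubble-point temperature: ΣzᵢPᵢˢᵃᵗ(T) = P. Interpolate ln Pᵢˢᵃᵗ = aᵢ + bᵢ/T.
  T = 314.8 K: ΣzᵢPᵢˢᵃᵗ = 104.71 kPa
  T = 364.6 K: ΣzᵢPᵢˢᵃᵗ = 384.33 kPa
  T = 339.7 K: ΣzᵢPᵢˢᵃᵗ = 210.40 kPa
  T = 352.1 K: ΣzᵢPᵢˢᵃᵗ = 287.06 kPa
  T = 345.9 K: ΣzᵢPᵢˢᵃᵗ = 246.44 kPa
  T = 342.8 K: ΣzᵢPᵢˢᵃᵗ = 227.87 kPa
  T = 344.4 K: ΣzᵢPᵢˢᵃᵗ = 237.32 kPa
Interpolating between 342.8 K and 344.4 K gives T ≈ 343.9 K.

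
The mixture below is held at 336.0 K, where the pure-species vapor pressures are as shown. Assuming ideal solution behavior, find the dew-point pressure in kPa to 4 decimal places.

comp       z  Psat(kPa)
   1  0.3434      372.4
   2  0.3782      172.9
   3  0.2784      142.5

Pdew = 197.5035 kPa

At the dew point ψ → 1, so Σzᵢ/Kᵢ = 1 with Kᵢ = Pᵢˢᵃᵗ/P ⇒ 1/P = Σzᵢ/Pᵢˢᵃᵗ.
1/P = 0.3434/372.4 + 0.3782/172.9 + 0.2784/142.5 = 0.0050632 ⇒ P = 197.5035 kPa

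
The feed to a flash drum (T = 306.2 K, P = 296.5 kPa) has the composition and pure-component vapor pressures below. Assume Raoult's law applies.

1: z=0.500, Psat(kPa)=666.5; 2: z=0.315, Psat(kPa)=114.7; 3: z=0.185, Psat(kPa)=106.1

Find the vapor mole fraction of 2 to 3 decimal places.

y_2 = 0.162

Raoult's law: Kᵢ = Pᵢˢᵃᵗ/P = Pᵢˢᵃᵗ/296.5.
  K_1 = 666.5/296.5 = 2.24789, K_2 = 114.7/296.5 = 0.38685, K_3 = 106.1/296.5 = 0.35784
Material balance + equilibrium reduce to Σ zᵢ(Kᵢ−1)/(1+ψ(Kᵢ−1)) = 0.
g(0) = ΣzᵢKᵢ − 1 = 0.312 and g(1) = 1 − Σzᵢ/Kᵢ = -0.554, so a root lies in (0, 1).
Newton iteration, ψ⁰ = 0.5:
  ψ = 0.500: g = -0.0693, g' = -0.707 → ψ = 0.402
  ψ = 0.402: g = -0.0009, g' = -0.692 → ψ = 0.401
Converged at ψ = 0.401.
Compositions from xᵢ = zᵢ/(1+ψ(Kᵢ−1)), yᵢ = Kᵢxᵢ:
  1: x = 0.333, y = 0.749
  2: x = 0.418, y = 0.162
  3: x = 0.249, y = 0.089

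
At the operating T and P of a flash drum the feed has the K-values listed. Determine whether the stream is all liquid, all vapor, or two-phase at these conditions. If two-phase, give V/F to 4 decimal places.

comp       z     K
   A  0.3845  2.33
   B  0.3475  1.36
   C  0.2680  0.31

two-phase, V/F = 0.7102

ΣzᵢKᵢ = 1.4516; Σzᵢ/Kᵢ = 1.2851.
Both exceed 1, so a two-phase solution exists.
Let ψ = V/F and solve Σ zᵢ(Kᵢ−1)/(1+ψ(Kᵢ−1)) = 0.
Iterate (Newton) starting at ψ = 0.5:
  ψ = 0.5000: g = 0.13083, g' = -0.5751 → ψ = 0.7275
  ψ = 0.7275: g = -0.01227, g' = -0.7184 → ψ = 0.7104
  ψ = 0.7104: g = -0.00017, g' = -0.6993 → ψ = 0.7102
Converged at ψ = 0.7102.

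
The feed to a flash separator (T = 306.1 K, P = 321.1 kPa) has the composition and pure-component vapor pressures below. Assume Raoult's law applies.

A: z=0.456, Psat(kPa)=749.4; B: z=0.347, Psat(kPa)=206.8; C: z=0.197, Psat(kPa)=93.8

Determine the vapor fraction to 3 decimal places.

Raoult's law: Kᵢ = Pᵢˢᵃᵗ/P = Pᵢˢᵃᵗ/321.1.
  K_A = 749.4/321.1 = 2.33385, K_B = 206.8/321.1 = 0.64404, K_C = 93.8/321.1 = 0.29212
Newton–Raphson from ψ = 0.5:
  ψ = 0.500: g = -0.0012, g' = -0.594 → ψ = 0.498
Converged at ψ = 0.498.

ψ = 0.498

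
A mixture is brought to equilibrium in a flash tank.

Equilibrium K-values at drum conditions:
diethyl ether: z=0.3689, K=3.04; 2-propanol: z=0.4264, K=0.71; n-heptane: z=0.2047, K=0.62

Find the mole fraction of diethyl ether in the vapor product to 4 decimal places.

Newton iteration, ψ⁰ = 0.5:
  ψ = 0.5000: g = 0.13189, g' = -0.4703 → ψ = 0.7804
  ψ = 0.7804: g = 0.01992, g' = -0.3481 → ψ = 0.8376
  ψ = 0.8376: g = 0.00038, g' = -0.3354 → ψ = 0.8388
Converged at ψ = 0.8388.
Compositions from xᵢ = zᵢ/(1+ψ(Kᵢ−1)), yᵢ = Kᵢxᵢ:
  diethyl ether: x = 0.1361, y = 0.4137
  2-propanol: x = 0.5635, y = 0.4001
  n-heptane: x = 0.3005, y = 0.1863

y_diethyl ether = 0.4137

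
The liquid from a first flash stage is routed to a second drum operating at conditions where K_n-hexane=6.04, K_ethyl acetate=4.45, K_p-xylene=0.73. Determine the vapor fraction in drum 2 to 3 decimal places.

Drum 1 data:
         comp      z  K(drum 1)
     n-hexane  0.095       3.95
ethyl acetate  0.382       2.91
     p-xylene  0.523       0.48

Drum 1:
Material balance + equilibrium reduce to Σ zᵢ(Kᵢ−1)/(1+ψ₁(Kᵢ−1)) = 0.
Check two-phase: ΣzᵢKᵢ = 1.738 > 1 and Σzᵢ/Kᵢ = 1.245 > 1, so g(0) = 0.738 > 0 and g(1) = -0.245 < 0.
Iterate (Newton) starting at ψ₁ = 0.5:
  ψ₁ = 0.500: g = 0.1189, g' = -0.758 → ψ₁ = 0.657
  ψ₁ = 0.657: g = 0.0059, g' = -0.696 → ψ₁ = 0.665
Converged at ψ₁ = 0.665.
Drum-1 compositions:
  n-hexane: x = 0.032, y = 0.127
  ethyl acetate: x = 0.168, y = 0.489
  p-xylene: x = 0.800, y = 0.384
Drum-2 feed = drum-1 liquid: z₂ = (0.0321, 0.1682, 0.7997).
Drum 2:
Let ψ₂ = V/F and solve Σ zᵢ(Kᵢ−1)/(1+ψ₂(Kᵢ−1)) = 0.
g(0) = ΣzᵢKᵢ − 1 = 0.526 and g(1) = 1 − Σzᵢ/Kᵢ = -0.139, so a root lies in (0, 1).
Newton iteration, ψ₂⁰ = 0.68:
  ψ₂ = 0.680: g = -0.0546, g' = -0.308 → ψ₂ = 0.503
  ψ₂ = 0.503: g = 0.0081, g' = -0.411 → ψ₂ = 0.522
  ψ₂ = 0.522: g = 0.0002, g' = -0.396 → ψ₂ = 0.523
Converged at ψ₂ = 0.523.
  n-hexane: x = 0.009, y = 0.053
  ethyl acetate: x = 0.060, y = 0.267
  p-xylene: x = 0.931, y = 0.680

V/F (drum 2) = 0.523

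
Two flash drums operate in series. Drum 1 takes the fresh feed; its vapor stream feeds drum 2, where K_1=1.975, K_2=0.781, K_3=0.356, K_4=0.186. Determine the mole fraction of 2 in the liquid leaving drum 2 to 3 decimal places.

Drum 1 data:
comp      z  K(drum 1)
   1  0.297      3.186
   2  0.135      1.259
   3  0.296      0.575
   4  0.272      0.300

x_2 (drum 2) = 0.173

Drum 1:
Rachford–Rice: g(ψ₁) = Σ zᵢ(Kᵢ−1)/(1+ψ₁(Kᵢ−1)) = 0.
Feasibility: ΣzᵢKᵢ = 1.368, Σzᵢ/Kᵢ = 1.622 — both > 1, two phases present.
Iterate (Newton) starting at ψ₁ = 0.41:
  ψ₁ = 0.410: g = -0.0454, g' = -0.743 → ψ₁ = 0.349
  ψ₁ = 0.349: g = 0.0008, g' = -0.771 → ψ₁ = 0.350
Converged at ψ₁ = 0.350.
Drum-1 compositions:
  1: x = 0.168, y = 0.536
  2: x = 0.124, y = 0.156
  3: x = 0.348, y = 0.200
  4: x = 0.360, y = 0.108
Drum-2 feed = drum-1 vapor: z₂ = (0.5362, 0.1558, 0.1999, 0.1081).
Drum 2:
Let ψ₂ = V/F and solve Σ zᵢ(Kᵢ−1)/(1+ψ₂(Kᵢ−1)) = 0.
Check two-phase: ΣzᵢKᵢ = 1.272 > 1 and Σzᵢ/Kᵢ = 1.614 > 1, so g(0) = 0.272 > 0 and g(1) = -0.614 < 0.
Iterate (Newton) starting at ψ₂ = 0.5:
  ψ₂ = 0.500: g = -0.0251, g' = -0.624 → ψ₂ = 0.460
  ψ₂ = 0.460: g = -0.0005, g' = -0.602 → ψ₂ = 0.459
Converged at ψ₂ = 0.459.
  1: x = 0.370, y = 0.732
  2: x = 0.173, y = 0.135
  3: x = 0.284, y = 0.101
  4: x = 0.173, y = 0.032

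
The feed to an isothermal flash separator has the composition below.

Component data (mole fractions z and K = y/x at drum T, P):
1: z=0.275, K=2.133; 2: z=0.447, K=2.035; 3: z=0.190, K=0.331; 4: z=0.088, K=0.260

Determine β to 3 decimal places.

β = 0.782

Rachford–Rice: g(β) = Σ zᵢ(Kᵢ−1)/(1+β(Kᵢ−1)) = 0.
Feasibility: ΣzᵢKᵢ = 1.582, Σzᵢ/Kᵢ = 1.261 — both > 1, two phases present.
Newton iteration, β⁰ = 0.5:
  β = 0.500: g = 0.2094, g' = -0.665 → β = 0.815
  β = 0.815: g = -0.0304, g' = -0.953 → β = 0.783
  β = 0.783: g = -0.0010, g' = -0.892 → β = 0.782
Converged at β = 0.782.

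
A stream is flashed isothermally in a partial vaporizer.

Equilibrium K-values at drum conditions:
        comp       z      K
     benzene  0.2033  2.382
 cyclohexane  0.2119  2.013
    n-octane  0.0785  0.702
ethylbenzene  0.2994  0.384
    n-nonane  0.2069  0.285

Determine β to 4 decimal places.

Material balance + equilibrium reduce to Σ zᵢ(Kᵢ−1)/(1+β(Kᵢ−1)) = 0.
Feasibility: ΣzᵢKᵢ = 1.1399, Σzᵢ/Kᵢ = 1.8081 — both > 1, two phases present.
Newton iteration, β⁰ = 0.5:
  β = 0.5000: g = -0.21562, g' = -0.7347 → β = 0.2065
  β = 0.2065: g = -0.01371, g' = -0.6864 → β = 0.1865
  β = 0.1865: g = 0.00006, g' = -0.6929 → β = 0.1866
Converged at β = 0.1866.

β = 0.1866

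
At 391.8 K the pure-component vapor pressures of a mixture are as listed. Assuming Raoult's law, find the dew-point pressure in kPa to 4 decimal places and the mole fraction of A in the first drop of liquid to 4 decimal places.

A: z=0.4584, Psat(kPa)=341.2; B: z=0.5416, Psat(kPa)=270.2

At the dew point ψ → 1, so Σzᵢ/Kᵢ = 1 with Kᵢ = Pᵢˢᵃᵗ/P ⇒ 1/P = Σzᵢ/Pᵢˢᵃᵗ.
1/P = 0.4584/341.2 + 0.5416/270.2 = 0.0033479 ⇒ P = 298.6916 kPa
xᵢ = zᵢP/Pᵢˢᵃᵗ ⇒ x_A = 0.4584·298.6916/341.2 = 0.4013

Pdew = 298.6916 kPa, x_A = 0.4013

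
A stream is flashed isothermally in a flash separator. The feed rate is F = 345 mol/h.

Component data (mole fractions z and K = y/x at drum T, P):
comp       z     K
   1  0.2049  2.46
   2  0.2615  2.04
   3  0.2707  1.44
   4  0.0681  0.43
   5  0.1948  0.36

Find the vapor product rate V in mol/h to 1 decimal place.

V = 301.3 mol/h

Rachford–Rice: g(ψ) = Σ zᵢ(Kᵢ−1)/(1+ψ(Kᵢ−1)) = 0.
g(0) = ΣzᵢKᵢ − 1 = 0.5267 and g(1) = 1 − Σzᵢ/Kᵢ = -0.0989, so a root lies in (0, 1).
Newton–Raphson from ψ = 0.5:
  ψ = 0.5000: g = 0.21184, g' = -0.5194 → ψ = 0.9079
  ψ = 0.9079: g = -0.02438, g' = -0.7319 → ψ = 0.8746
  ψ = 0.8746: g = -0.00074, g' = -0.6887 → ψ = 0.8735
Converged at ψ = 0.8735.
Then V = ψ·F = 0.8735·345 = 301.3 mol/h and L = F − V = 43.7 mol/h.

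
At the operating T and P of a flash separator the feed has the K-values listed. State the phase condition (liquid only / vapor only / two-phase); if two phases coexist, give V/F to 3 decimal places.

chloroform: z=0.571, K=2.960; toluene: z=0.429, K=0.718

ΣzᵢKᵢ = 1.998; Σzᵢ/Kᵢ = 0.790.
Since Σzᵢ/Kᵢ < 1 the mixture is above its dew point — single vapor phase.

vapor only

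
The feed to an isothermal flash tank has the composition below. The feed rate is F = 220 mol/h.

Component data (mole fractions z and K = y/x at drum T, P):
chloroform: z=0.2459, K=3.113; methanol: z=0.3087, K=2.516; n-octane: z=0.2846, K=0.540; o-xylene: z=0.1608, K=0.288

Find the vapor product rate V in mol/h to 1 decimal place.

Material balance + equilibrium reduce to Σ zᵢ(Kᵢ−1)/(1+ψ(Kᵢ−1)) = 0.
Check two-phase: ΣzᵢKᵢ = 1.7422 > 1 and Σzᵢ/Kᵢ = 1.2871 > 1, so g(0) = 0.7422 > 0 and g(1) = -0.2871 < 0.
Newton–Raphson from ψ = 0.6:
  ψ = 0.6000: g = 0.09349, g' = -0.7714 → ψ = 0.7212
  ψ = 0.7212: g = -0.00181, g' = -0.8135 → ψ = 0.7190
Converged at ψ = 0.7190.
Then V = ψ·F = 0.7190·220 = 158.2 mol/h and L = F − V = 61.8 mol/h.

V = 158.2 mol/h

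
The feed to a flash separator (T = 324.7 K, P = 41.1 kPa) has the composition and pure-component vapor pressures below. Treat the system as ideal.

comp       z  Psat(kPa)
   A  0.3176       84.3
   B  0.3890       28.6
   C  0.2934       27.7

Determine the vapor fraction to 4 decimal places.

ψ = 0.3635

Raoult's law: Kᵢ = Pᵢˢᵃᵗ/P = Pᵢˢᵃᵗ/41.1.
  K_A = 84.3/41.1 = 2.051095, K_B = 28.6/41.1 = 0.695864, K_C = 27.7/41.1 = 0.673966
Rachford–Rice: g(ψ) = Σ zᵢ(Kᵢ−1)/(1+ψ(Kᵢ−1)) = 0.
Check two-phase: ΣzᵢKᵢ = 1.1199 > 1 and Σzᵢ/Kᵢ = 1.1492 > 1, so g(0) = 0.1199 > 0 and g(1) = -0.1492 < 0.
Iterate (Newton) starting at ψ = 0.41:
  ψ = 0.4100: g = -0.01229, g' = -0.2599 → ψ = 0.3627
  ψ = 0.3627: g = 0.00022, g' = -0.2695 → ψ = 0.3635
Converged at ψ = 0.3635.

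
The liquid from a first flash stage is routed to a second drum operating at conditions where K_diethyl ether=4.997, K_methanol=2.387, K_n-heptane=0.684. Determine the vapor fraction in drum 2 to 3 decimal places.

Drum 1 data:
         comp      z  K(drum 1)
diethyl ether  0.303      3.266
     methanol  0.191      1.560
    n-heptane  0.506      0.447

Drum 1:
Material balance + equilibrium reduce to Σ zᵢ(Kᵢ−1)/(1+ψ₁(Kᵢ−1)) = 0.
g(0) = ΣzᵢKᵢ − 1 = 0.514 and g(1) = 1 − Σzᵢ/Kᵢ = -0.347, so a root lies in (0, 1).
Iterate (Newton) starting at ψ₁ = 0.5:
  ψ₁ = 0.500: g = 0.0187, g' = -0.674 → ψ₁ = 0.528
Converged at ψ₁ = 0.528.
Drum-1 compositions:
  diethyl ether: x = 0.138, y = 0.451
  methanol: x = 0.147, y = 0.230
  n-heptane: x = 0.715, y = 0.319
Drum-2 feed = drum-1 liquid: z₂ = (0.1380, 0.1474, 0.7146).
Drum 2:
Let ψ₂ = V/F and solve Σ zᵢ(Kᵢ−1)/(1+ψ₂(Kᵢ−1)) = 0.
g(0) = ΣzᵢKᵢ − 1 = 0.530 and g(1) = 1 − Σzᵢ/Kᵢ = -0.134, so a root lies in (0, 1).
Iterate (Newton) starting at ψ₂ = 0.5:
  ψ₂ = 0.500: g = 0.0365, g' = -0.445 → ψ₂ = 0.582
  ψ₂ = 0.582: g = 0.0022, g' = -0.393 → ψ₂ = 0.588
Converged at ψ₂ = 0.588.
  diethyl ether: x = 0.041, y = 0.206
  methanol: x = 0.081, y = 0.194
  n-heptane: x = 0.878, y = 0.600

V/F (drum 2) = 0.588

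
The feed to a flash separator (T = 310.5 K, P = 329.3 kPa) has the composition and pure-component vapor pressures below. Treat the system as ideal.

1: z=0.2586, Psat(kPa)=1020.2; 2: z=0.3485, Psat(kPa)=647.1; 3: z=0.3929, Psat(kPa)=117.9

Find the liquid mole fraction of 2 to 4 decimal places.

x_2 = 0.2136

Raoult's law: Kᵢ = Pᵢˢᵃᵗ/P = Pᵢˢᵃᵗ/329.3.
  K_1 = 1020.2/329.3 = 3.098087, K_2 = 647.1/329.3 = 1.965077, K_3 = 117.9/329.3 = 0.358032
Material balance + equilibrium reduce to Σ zᵢ(Kᵢ−1)/(1+β(Kᵢ−1)) = 0.
g(0) = ΣzᵢKᵢ − 1 = 0.6267 and g(1) = 1 − Σzᵢ/Kᵢ = -0.3582, so a root lies in (0, 1).
Newton–Raphson from β = 0.6:
  β = 0.6000: g = 0.04294, g' = -0.7816 → β = 0.6549
  β = 0.6549: g = -0.00060, g' = -0.8059 → β = 0.6542
Converged at β = 0.6542.
Compositions from xᵢ = zᵢ/(1+β(Kᵢ−1)), yᵢ = Kᵢxᵢ:
  1: x = 0.1090, y = 0.3377
  2: x = 0.2136, y = 0.4198
  3: x = 0.6774, y = 0.2425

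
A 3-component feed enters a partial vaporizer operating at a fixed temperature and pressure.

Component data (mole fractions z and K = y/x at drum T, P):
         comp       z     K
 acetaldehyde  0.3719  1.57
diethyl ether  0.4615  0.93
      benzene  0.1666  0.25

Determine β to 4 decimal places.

β = 0.2453

Rachford–Rice: g(β) = Σ zᵢ(Kᵢ−1)/(1+β(Kᵢ−1)) = 0.
g(0) = ΣzᵢKᵢ − 1 = 0.0547 and g(1) = 1 − Σzᵢ/Kᵢ = -0.3995, so a root lies in (0, 1).
Iterate (Newton) starting at β = 0.5:
  β = 0.5000: g = -0.06843, g' = -0.3155 → β = 0.2831
  β = 0.2831: g = -0.00906, g' = -0.2430 → β = 0.2458
  β = 0.2458: g = -0.00013, g' = -0.2362 → β = 0.2453
Converged at β = 0.2453.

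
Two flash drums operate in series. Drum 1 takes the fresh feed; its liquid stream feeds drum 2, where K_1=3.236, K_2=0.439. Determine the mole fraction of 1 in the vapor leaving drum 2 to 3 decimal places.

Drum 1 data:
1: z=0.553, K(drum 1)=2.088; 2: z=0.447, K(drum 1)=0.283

Drum 1:
Let ψ₁ = V/F and solve Σ zᵢ(Kᵢ−1)/(1+ψ₁(Kᵢ−1)) = 0.
Check two-phase: ΣzᵢKᵢ = 1.281 > 1 and Σzᵢ/Kᵢ = 1.844 > 1, so g(0) = 0.281 > 0 and g(1) = -0.844 < 0.
Binary case is linear: z₁(K₁−1)(1+ψ₁(K₂−1)) + z₂(K₂−1)(1+ψ₁(K₁−1)) = 0
⇒ ψ₁ = [z₁(K₁−1)+z₂(K₂−1)] / [−(K₁−1)(K₂−1)] = 0.2812/0.7801 = 0.360
Drum-1 compositions:
  1: x = 0.397, y = 0.829
  2: x = 0.603, y = 0.171
Drum-2 feed = drum-1 liquid: z₂ = (0.3972, 0.6028).
Drum 2:
Let ψ₂ = V/F and solve Σ zᵢ(Kᵢ−1)/(1+ψ₂(Kᵢ−1)) = 0.
Check two-phase: ΣzᵢKᵢ = 1.550 > 1 and Σzᵢ/Kᵢ = 1.496 > 1, so g(0) = 0.550 > 0 and g(1) = -0.496 < 0.
Iterate (Newton) starting at ψ₂ = 0.39:
  ψ₂ = 0.390: g = 0.0416, g' = -0.878 → ψ₂ = 0.437
  ψ₂ = 0.437: g = 0.0009, g' = -0.841 → ψ₂ = 0.438
Converged at ψ₂ = 0.438.
  1: x = 0.201, y = 0.649
  2: x = 0.799, y = 0.351

y_1 (drum 2) = 0.649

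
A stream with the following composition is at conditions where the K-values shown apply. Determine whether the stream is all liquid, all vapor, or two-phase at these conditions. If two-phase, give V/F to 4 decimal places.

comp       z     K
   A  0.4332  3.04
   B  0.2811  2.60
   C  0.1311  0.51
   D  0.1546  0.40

ΣzᵢKᵢ = 2.1765; Σzᵢ/Kᵢ = 0.8942.
Since Σzᵢ/Kᵢ < 1 the mixture is above its dew point — single vapor phase.

all vapor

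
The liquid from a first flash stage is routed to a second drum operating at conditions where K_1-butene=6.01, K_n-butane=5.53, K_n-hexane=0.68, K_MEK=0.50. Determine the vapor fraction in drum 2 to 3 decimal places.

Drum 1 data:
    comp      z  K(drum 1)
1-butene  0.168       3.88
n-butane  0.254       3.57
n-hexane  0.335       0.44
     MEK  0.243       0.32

V/F (drum 2) = 0.289

Drum 1:
Let ψ₁ = V/F and solve Σ zᵢ(Kᵢ−1)/(1+ψ₁(Kᵢ−1)) = 0.
g(0) = ΣzᵢKᵢ − 1 = 0.784 and g(1) = 1 − Σzᵢ/Kᵢ = -0.635, so a root lies in (0, 1).
Iterate (Newton) starting at ψ₁ = 0.7:
  ψ₁ = 0.700: g = -0.2303, g' = -1.061 → ψ₁ = 0.483
  ψ₁ = 0.483: g = -0.0095, g' = -1.024 → ψ₁ = 0.474
Converged at ψ₁ = 0.474.
Drum-1 compositions:
  1-butene: x = 0.071, y = 0.276
  n-butane: x = 0.115, y = 0.409
  n-hexane: x = 0.456, y = 0.201
  MEK: x = 0.358, y = 0.115
Drum-2 feed = drum-1 liquid: z₂ = (0.0711, 0.1146, 0.4559, 0.3584).
Drum 2:
Rachford–Rice: g(ψ₂) = Σ zᵢ(Kᵢ−1)/(1+ψ₂(Kᵢ−1)) = 0.
g(0) = ΣzᵢKᵢ − 1 = 0.550 and g(1) = 1 − Σzᵢ/Kᵢ = -0.420, so a root lies in (0, 1).
Newton–Raphson from ψ₂ = 0.45:
  ψ₂ = 0.450: g = -0.1215, g' = -0.636 → ψ₂ = 0.259
  ψ₂ = 0.259: g = 0.0289, g' = -1.010 → ψ₂ = 0.287
  ψ₂ = 0.287: g = 0.0013, g' = -0.922 → ψ₂ = 0.289
Converged at ψ₂ = 0.289.
  1-butene: x = 0.029, y = 0.175
  n-butane: x = 0.050, y = 0.274
  n-hexane: x = 0.502, y = 0.342
  MEK: x = 0.419, y = 0.209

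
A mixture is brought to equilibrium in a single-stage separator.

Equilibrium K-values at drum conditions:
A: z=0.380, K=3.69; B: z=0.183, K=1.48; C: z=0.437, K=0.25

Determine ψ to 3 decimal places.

Let ψ = V/F and solve Σ zᵢ(Kᵢ−1)/(1+ψ(Kᵢ−1)) = 0.
Check two-phase: ΣzᵢKᵢ = 1.782 > 1 and Σzᵢ/Kᵢ = 1.975 > 1, so g(0) = 0.782 > 0 and g(1) = -0.975 < 0.
Iterate (Newton) starting at ψ = 0.5:
  ψ = 0.500: g = -0.0177, g' = -1.157 → ψ = 0.485
Converged at ψ = 0.485.

ψ = 0.485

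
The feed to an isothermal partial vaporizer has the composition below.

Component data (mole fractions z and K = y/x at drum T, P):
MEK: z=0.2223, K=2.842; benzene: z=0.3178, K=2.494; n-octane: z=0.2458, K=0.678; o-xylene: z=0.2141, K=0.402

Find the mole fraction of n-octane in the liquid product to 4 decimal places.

x_n-octane = 0.3383

Rachford–Rice: g(β) = Σ zᵢ(Kᵢ−1)/(1+β(Kᵢ−1)) = 0.
Feasibility: ΣzᵢKᵢ = 1.6771, Σzᵢ/Kᵢ = 1.1008 — both > 1, two phases present.
Newton iteration, β⁰ = 0.5:
  β = 0.5000: g = 0.20796, g' = -0.6288 → β = 0.8307
  β = 0.8307: g = 0.01123, g' = -0.6089 → β = 0.8492
  β = 0.8492: g = -0.00007, g' = -0.6168 → β = 0.8490
Converged at β = 0.8490.
Compositions from xᵢ = zᵢ/(1+β(Kᵢ−1)), yᵢ = Kᵢxᵢ:
  MEK: x = 0.0867, y = 0.2464
  benzene: x = 0.1401, y = 0.3494
  n-octane: x = 0.3383, y = 0.2294
  o-xylene: x = 0.4349, y = 0.1748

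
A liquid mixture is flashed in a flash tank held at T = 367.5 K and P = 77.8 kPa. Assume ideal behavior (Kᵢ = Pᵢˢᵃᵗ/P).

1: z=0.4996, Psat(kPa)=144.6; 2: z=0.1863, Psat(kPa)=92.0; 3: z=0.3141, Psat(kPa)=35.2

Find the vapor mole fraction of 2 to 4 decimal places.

y_2 = 0.1939

Raoult's law: Kᵢ = Pᵢˢᵃᵗ/P = Pᵢˢᵃᵗ/77.8.
  K_1 = 144.6/77.8 = 1.858612, K_2 = 92.0/77.8 = 1.182519, K_3 = 35.2/77.8 = 0.452442
Let β = V/F and solve Σ zᵢ(Kᵢ−1)/(1+β(Kᵢ−1)) = 0.
Feasibility: ΣzᵢKᵢ = 1.2910, Σzᵢ/Kᵢ = 1.1206 — both > 1, two phases present.
Newton iteration, β⁰ = 0.5:
  β = 0.5000: g = 0.09445, g' = -0.3641 → β = 0.7594
  β = 0.7594: g = -0.00490, g' = -0.4157 → β = 0.7476
Converged at β = 0.7476.
Compositions from xᵢ = zᵢ/(1+β(Kᵢ−1)), yᵢ = Kᵢxᵢ:
  1: x = 0.3043, y = 0.5655
  2: x = 0.1639, y = 0.1939
  3: x = 0.5318, y = 0.2406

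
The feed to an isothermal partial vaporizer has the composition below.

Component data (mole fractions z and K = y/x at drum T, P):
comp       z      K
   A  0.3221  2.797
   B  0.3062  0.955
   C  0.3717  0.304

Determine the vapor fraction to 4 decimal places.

ψ = 0.3490

Material balance + equilibrium reduce to Σ zᵢ(Kᵢ−1)/(1+ψ(Kᵢ−1)) = 0.
Check two-phase: ΣzᵢKᵢ = 1.3063 > 1 and Σzᵢ/Kᵢ = 1.6585 > 1, so g(0) = 0.3063 > 0 and g(1) = -0.6585 < 0.
Newton iteration, ψ⁰ = 0.44:
  ψ = 0.4400: g = -0.06372, g' = -0.6991 → ψ = 0.3489
  ψ = 0.3489: g = 0.00012, g' = -0.7077 → ψ = 0.3490
Converged at ψ = 0.3490.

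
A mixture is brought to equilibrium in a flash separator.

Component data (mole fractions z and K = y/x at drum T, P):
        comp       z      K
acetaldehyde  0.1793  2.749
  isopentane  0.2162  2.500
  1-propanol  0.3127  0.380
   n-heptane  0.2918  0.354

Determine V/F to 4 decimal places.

Newton iteration, V/F⁰ = 0.5:
  V/F = 0.5000: g = -0.20681, g' = -0.8331 → V/F = 0.2518
  V/F = 0.2518: g = -0.00172, g' = -0.8631 → V/F = 0.2498
Converged at V/F = 0.2498.

V/F = 0.2498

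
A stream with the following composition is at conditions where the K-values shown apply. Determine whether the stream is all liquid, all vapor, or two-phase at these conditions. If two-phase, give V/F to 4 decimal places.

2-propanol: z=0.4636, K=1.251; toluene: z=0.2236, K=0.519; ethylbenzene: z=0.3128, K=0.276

ΣzᵢKᵢ = 0.7823; Σzᵢ/Kᵢ = 1.9347.
Since ΣzᵢKᵢ < 1 the mixture is below its bubble point — single liquid phase.

all liquid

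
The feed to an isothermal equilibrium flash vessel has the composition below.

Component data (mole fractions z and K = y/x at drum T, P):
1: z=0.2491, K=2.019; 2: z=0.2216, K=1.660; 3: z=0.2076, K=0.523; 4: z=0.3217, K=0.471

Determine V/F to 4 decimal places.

Material balance + equilibrium reduce to Σ zᵢ(Kᵢ−1)/(1+V/F(Kᵢ−1)) = 0.
Check two-phase: ΣzᵢKᵢ = 1.1309 > 1 and Σzᵢ/Kᵢ = 1.3368 > 1, so g(0) = 0.1309 > 0 and g(1) = -0.3368 < 0.
Iterate (Newton) starting at V/F = 0.5:
  V/F = 0.5000: g = -0.08329, g' = -0.4160 → V/F = 0.2998
  V/F = 0.2998: g = -0.00125, g' = -0.4105 → V/F = 0.2967
Converged at V/F = 0.2967.

V/F = 0.2967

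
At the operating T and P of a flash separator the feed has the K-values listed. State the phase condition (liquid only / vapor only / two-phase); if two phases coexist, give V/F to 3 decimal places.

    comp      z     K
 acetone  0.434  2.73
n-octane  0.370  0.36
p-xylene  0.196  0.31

ΣzᵢKᵢ = 1.379; Σzᵢ/Kᵢ = 1.819.
Both exceed 1, so a two-phase solution exists.
Rachford–Rice: g(ψ) = Σ zᵢ(Kᵢ−1)/(1+ψ(Kᵢ−1)) = 0.
Newton iteration, ψ⁰ = 0.51:
  ψ = 0.510: g = -0.1613, g' = -0.923 → ψ = 0.335
  ψ = 0.335: g = -0.0021, g' = -0.924 → ψ = 0.333
Converged at ψ = 0.333.

two-phase, V/F = 0.333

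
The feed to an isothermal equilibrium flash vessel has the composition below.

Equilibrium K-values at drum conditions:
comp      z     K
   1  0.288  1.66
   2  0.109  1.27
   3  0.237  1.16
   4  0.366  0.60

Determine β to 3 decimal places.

β = 0.620

Let β = V/F and solve Σ zᵢ(Kᵢ−1)/(1+β(Kᵢ−1)) = 0.
g(0) = ΣzᵢKᵢ − 1 = 0.111 and g(1) = 1 − Σzᵢ/Kᵢ = -0.074, so a root lies in (0, 1).
Iterate (Newton) starting at β = 0.65:
  β = 0.650: g = -0.0054, g' = -0.179 → β = 0.620
Converged at β = 0.620.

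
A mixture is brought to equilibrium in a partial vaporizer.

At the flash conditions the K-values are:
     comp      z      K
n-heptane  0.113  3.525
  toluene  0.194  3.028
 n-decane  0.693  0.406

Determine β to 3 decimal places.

Iterate (Newton) starting at β = 0.59:
  β = 0.590: g = -0.3400, g' = -0.861 → β = 0.195
  β = 0.195: g = 0.0074, g' = -1.046 → β = 0.202
Converged at β = 0.202.

β = 0.202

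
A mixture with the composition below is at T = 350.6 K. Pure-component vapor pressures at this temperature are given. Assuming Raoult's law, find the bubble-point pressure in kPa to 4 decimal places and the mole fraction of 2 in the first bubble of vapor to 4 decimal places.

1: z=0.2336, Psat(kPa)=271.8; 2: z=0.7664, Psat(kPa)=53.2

At the bubble point ψ → 0, so ΣzᵢKᵢ = 1 with Kᵢ = Pᵢˢᵃᵗ/P ⇒ P = ΣzᵢPᵢˢᵃᵗ.
P = 0.2336·271.8 + 0.7664·53.2 = 104.2650 kPa
yᵢ = zᵢPᵢˢᵃᵗ/P ⇒ y_2 = 0.7664·53.2/104.2650 = 0.3910

Pbub = 104.2650 kPa, y_2 = 0.3910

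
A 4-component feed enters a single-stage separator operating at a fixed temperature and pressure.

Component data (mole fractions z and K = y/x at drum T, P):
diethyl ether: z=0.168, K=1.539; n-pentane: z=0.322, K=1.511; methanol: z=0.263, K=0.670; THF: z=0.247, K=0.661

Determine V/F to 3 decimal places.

V/F = 0.486

Rachford–Rice: g(V/F) = Σ zᵢ(Kᵢ−1)/(1+V/F(Kᵢ−1)) = 0.
Feasibility: ΣzᵢKᵢ = 1.085, Σzᵢ/Kᵢ = 1.088 — both > 1, two phases present.
Newton–Raphson from V/F = 0.5:
  V/F = 0.500: g = -0.0024, g' = -0.166 → V/F = 0.486
Converged at V/F = 0.486.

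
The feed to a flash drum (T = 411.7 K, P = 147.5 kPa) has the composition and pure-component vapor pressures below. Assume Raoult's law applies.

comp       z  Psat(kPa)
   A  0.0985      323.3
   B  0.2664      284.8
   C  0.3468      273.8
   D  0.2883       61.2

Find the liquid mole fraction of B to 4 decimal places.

Raoult's law: Kᵢ = Pᵢˢᵃᵗ/P = Pᵢˢᵃᵗ/147.5.
  K_A = 323.3/147.5 = 2.191864, K_B = 284.8/147.5 = 1.930847, K_C = 273.8/147.5 = 1.856271, K_D = 61.2/147.5 = 0.414915
Iterate (Newton) starting at ψ = 0.5:
  ψ = 0.5000: g = 0.21228, g' = -0.4843 → ψ = 0.9383
  ψ = 0.9383: g = -0.02158, g' = -0.6604 → ψ = 0.9057
  ψ = 0.9057: g = -0.00055, g' = -0.6275 → ψ = 0.9048
Converged at ψ = 0.9048.
Compositions from xᵢ = zᵢ/(1+ψ(Kᵢ−1)), yᵢ = Kᵢxᵢ:
  A: x = 0.0474, y = 0.1039
  B: x = 0.1446, y = 0.2792
  C: x = 0.1954, y = 0.3627
  D: x = 0.6126, y = 0.2542

x_B = 0.1446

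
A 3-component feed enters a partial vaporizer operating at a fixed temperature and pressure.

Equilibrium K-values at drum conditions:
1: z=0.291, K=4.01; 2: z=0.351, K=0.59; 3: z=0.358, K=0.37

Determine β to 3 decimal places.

Rachford–Rice: g(β) = Σ zᵢ(Kᵢ−1)/(1+β(Kᵢ−1)) = 0.
g(0) = ΣzᵢKᵢ − 1 = 0.506 and g(1) = 1 − Σzᵢ/Kᵢ = -0.635, so a root lies in (0, 1).
Newton iteration, β⁰ = 0.64:
  β = 0.640: g = -0.2737, g' = -0.815 → β = 0.304
  β = 0.304: g = 0.0137, g' = -1.013 → β = 0.318
Converged at β = 0.318.

β = 0.318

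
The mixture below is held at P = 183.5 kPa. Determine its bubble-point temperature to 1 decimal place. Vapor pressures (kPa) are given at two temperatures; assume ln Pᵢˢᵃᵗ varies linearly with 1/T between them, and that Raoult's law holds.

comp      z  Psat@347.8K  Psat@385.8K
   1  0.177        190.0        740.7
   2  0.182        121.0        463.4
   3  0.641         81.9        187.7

Bubble-point temperature: ΣzᵢPᵢˢᵃᵗ(T) = P. Interpolate ln Pᵢˢᵃᵗ = aᵢ + bᵢ/T.
  T = 347.8 K: ΣzᵢPᵢˢᵃᵗ = 108.15 kPa
  T = 385.8 K: ΣzᵢPᵢˢᵃᵗ = 335.76 kPa
  T = 366.8 K: ΣzᵢPᵢˢᵃᵗ = 194.60 kPa
  T = 357.3 K: ΣzᵢPᵢˢᵃᵗ = 145.87 kPa
  T = 362.1 K: ΣzᵢPᵢˢᵃᵗ = 168.97 kPa
  T = 364.5 K: ΣzᵢPᵢˢᵃᵗ = 181.66 kPa
Interpolating between 364.5 K and 366.8 K gives T ≈ 364.8 K.

T = 364.8 K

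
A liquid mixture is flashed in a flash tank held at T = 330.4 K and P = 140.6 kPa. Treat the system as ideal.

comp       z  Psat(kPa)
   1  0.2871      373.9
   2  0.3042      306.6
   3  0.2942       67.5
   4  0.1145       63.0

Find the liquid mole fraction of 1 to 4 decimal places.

x_1 = 0.1213

Raoult's law: Kᵢ = Pᵢˢᵃᵗ/P = Pᵢˢᵃᵗ/140.6.
  K_1 = 373.9/140.6 = 2.659317, K_2 = 306.6/140.6 = 2.180654, K_3 = 67.5/140.6 = 0.480085, K_4 = 63.0/140.6 = 0.448080
Material balance + equilibrium reduce to Σ zᵢ(Kᵢ−1)/(1+ψ(Kᵢ−1)) = 0.
Check two-phase: ΣzᵢKᵢ = 1.6194 > 1 and Σzᵢ/Kᵢ = 1.1158 > 1, so g(0) = 0.6194 > 0 and g(1) = -0.1158 < 0.
Newton–Raphson from ψ = 0.5:
  ψ = 0.5000: g = 0.19224, g' = -0.6155 → ψ = 0.8123
  ψ = 0.8123: g = 0.00689, g' = -0.6068 → ψ = 0.8237
  ψ = 0.8237: g = -0.00002, g' = -0.6106 → ψ = 0.8236
Converged at ψ = 0.8236.
Compositions from xᵢ = zᵢ/(1+ψ(Kᵢ−1)), yᵢ = Kᵢxᵢ:
  1: x = 0.1213, y = 0.3226
  2: x = 0.1542, y = 0.3363
  3: x = 0.5145, y = 0.2470
  4: x = 0.2099, y = 0.0941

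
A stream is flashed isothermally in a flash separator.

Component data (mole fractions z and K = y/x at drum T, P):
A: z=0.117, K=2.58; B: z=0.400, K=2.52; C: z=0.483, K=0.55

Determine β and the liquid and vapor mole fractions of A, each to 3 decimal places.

β = 0.834, x_A = 0.050, y_A = 0.130

Let β = V/F and solve Σ zᵢ(Kᵢ−1)/(1+β(Kᵢ−1)) = 0.
Feasibility: ΣzᵢKᵢ = 1.576, Σzᵢ/Kᵢ = 1.082 — both > 1, two phases present.
Newton iteration, β⁰ = 0.5:
  β = 0.500: g = 0.1683, g' = -0.552 → β = 0.805
  β = 0.805: g = 0.0142, g' = -0.484 → β = 0.834
Converged at β = 0.834.
Compositions from xᵢ = zᵢ/(1+β(Kᵢ−1)), yᵢ = Kᵢxᵢ:
  A: x = 0.050, y = 0.130
  B: x = 0.176, y = 0.445
  C: x = 0.773, y = 0.425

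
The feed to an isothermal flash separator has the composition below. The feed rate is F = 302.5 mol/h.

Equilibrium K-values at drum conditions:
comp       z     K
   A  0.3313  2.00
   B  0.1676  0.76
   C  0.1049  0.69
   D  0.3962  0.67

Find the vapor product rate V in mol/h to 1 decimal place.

V = 126.3 mol/h

Newton iteration, ψ⁰ = 0.5:
  ψ = 0.5000: g = -0.01991, g' = -0.2357 → ψ = 0.4155
  ψ = 0.4155: g = 0.00051, g' = -0.2485 → ψ = 0.4176
Converged at ψ = 0.4176.
Then V = ψ·F = 0.4176·302.5 = 126.3 mol/h and L = F − V = 176.2 mol/h.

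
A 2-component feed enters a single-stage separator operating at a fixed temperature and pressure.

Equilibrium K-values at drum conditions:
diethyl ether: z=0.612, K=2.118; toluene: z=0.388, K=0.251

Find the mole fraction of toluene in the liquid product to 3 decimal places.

x_toluene = 0.599

Material balance + equilibrium reduce to Σ zᵢ(Kᵢ−1)/(1+V/F(Kᵢ−1)) = 0.
g(0) = ΣzᵢKᵢ − 1 = 0.394 and g(1) = 1 − Σzᵢ/Kᵢ = -0.835, so a root lies in (0, 1).
Binary case is linear: z₁(K₁−1)(1+V/F(K₂−1)) + z₂(K₂−1)(1+V/F(K₁−1)) = 0
⇒ V/F = [z₁(K₁−1)+z₂(K₂−1)] / [−(K₁−1)(K₂−1)] = 0.3936/0.8374 = 0.470
Compositions from xᵢ = zᵢ/(1+V/F(Kᵢ−1)), yᵢ = Kᵢxᵢ:
  diethyl ether: x = 0.401, y = 0.850
  toluene: x = 0.599, y = 0.150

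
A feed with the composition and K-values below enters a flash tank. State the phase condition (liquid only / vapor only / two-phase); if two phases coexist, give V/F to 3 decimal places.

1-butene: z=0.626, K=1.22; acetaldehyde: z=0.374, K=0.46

ΣzᵢKᵢ = 0.936; Σzᵢ/Kᵢ = 1.326.
Since ΣzᵢKᵢ < 1 the mixture is below its bubble point — single liquid phase.

liquid only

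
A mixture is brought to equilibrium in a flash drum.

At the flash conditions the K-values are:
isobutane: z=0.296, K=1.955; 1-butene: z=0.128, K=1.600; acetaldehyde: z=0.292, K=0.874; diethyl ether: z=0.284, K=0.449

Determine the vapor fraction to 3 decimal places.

Material balance + equilibrium reduce to Σ zᵢ(Kᵢ−1)/(1+ψ(Kᵢ−1)) = 0.
Feasibility: ΣzᵢKᵢ = 1.166, Σzᵢ/Kᵢ = 1.198 — both > 1, two phases present.
Newton iteration, ψ⁰ = 0.46:
  ψ = 0.460: g = 0.0079, g' = -0.319 → ψ = 0.485
Converged at ψ = 0.485.

ψ = 0.485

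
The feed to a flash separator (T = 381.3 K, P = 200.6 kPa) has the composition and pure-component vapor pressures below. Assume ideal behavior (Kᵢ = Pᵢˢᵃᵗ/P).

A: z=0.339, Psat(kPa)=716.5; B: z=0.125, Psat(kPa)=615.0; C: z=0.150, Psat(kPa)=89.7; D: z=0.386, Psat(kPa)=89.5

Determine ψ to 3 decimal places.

ψ = 0.617

Raoult's law: Kᵢ = Pᵢˢᵃᵗ/P = Pᵢˢᵃᵗ/200.6.
  K_A = 716.5/200.6 = 3.57178, K_B = 615.0/200.6 = 3.06580, K_C = 89.7/200.6 = 0.44716, K_D = 89.5/200.6 = 0.44616
Let ψ = V/F and solve Σ zᵢ(Kᵢ−1)/(1+ψ(Kᵢ−1)) = 0.
g(0) = ΣzᵢKᵢ − 1 = 0.833 and g(1) = 1 − Σzᵢ/Kᵢ = -0.336, so a root lies in (0, 1).
Newton–Raphson from ψ = 0.31:
  ψ = 0.310: g = 0.2843, g' = -1.132 → ψ = 0.561
  ψ = 0.561: g = 0.0460, g' = -0.836 → ψ = 0.616
  ψ = 0.616: g = 0.0006, g' = -0.817 → ψ = 0.617
Converged at ψ = 0.617.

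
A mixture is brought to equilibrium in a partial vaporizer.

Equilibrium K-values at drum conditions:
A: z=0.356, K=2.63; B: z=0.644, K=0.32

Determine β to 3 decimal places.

β = 0.128

Material balance + equilibrium reduce to Σ zᵢ(Kᵢ−1)/(1+β(Kᵢ−1)) = 0.
g(0) = ΣzᵢKᵢ − 1 = 0.142 and g(1) = 1 − Σzᵢ/Kᵢ = -1.148, so a root lies in (0, 1).
Binary case is linear: z₁(K₁−1)(1+β(K₂−1)) + z₂(K₂−1)(1+β(K₁−1)) = 0
⇒ β = [z₁(K₁−1)+z₂(K₂−1)] / [−(K₁−1)(K₂−1)] = 0.1424/1.1084 = 0.128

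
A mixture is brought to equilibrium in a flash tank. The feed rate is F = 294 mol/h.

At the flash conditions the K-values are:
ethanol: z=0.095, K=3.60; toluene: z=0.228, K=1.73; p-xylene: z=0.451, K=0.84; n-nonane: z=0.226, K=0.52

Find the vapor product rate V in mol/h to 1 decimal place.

Iterate (Newton) starting at ψ = 0.7:
  ψ = 0.700: g = -0.0469, g' = -0.267 → ψ = 0.524
  ψ = 0.524: g = 0.0012, g' = -0.285 → ψ = 0.528
Converged at ψ = 0.528.
Then V = ψ·F = 0.5284·294 = 155.3 mol/h and L = F − V = 138.7 mol/h.

V = 155.3 mol/h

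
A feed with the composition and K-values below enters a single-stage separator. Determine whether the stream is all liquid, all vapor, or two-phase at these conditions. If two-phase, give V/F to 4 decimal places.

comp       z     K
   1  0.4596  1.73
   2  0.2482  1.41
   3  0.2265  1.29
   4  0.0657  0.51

all vapor

ΣzᵢKᵢ = 1.4708; Σzᵢ/Kᵢ = 0.7461.
Since Σzᵢ/Kᵢ < 1 the mixture is above its dew point — single vapor phase.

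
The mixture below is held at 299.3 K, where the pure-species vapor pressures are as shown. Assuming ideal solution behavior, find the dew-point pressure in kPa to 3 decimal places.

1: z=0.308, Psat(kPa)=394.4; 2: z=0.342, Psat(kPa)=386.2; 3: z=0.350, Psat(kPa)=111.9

Pdew = 208.582 kPa

At the dew point ψ → 1, so Σzᵢ/Kᵢ = 1 with Kᵢ = Pᵢˢᵃᵗ/P ⇒ 1/P = Σzᵢ/Pᵢˢᵃᵗ.
1/P = 0.308/394.4 + 0.342/386.2 + 0.350/111.9 = 0.004794 ⇒ P = 208.582 kPa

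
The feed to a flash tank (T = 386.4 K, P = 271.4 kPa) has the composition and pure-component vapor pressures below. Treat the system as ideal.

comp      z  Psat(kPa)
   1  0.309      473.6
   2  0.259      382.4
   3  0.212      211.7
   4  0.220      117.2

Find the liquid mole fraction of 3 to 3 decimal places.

Raoult's law: Kᵢ = Pᵢˢᵃᵗ/P = Pᵢˢᵃᵗ/271.4.
  K_1 = 473.6/271.4 = 1.74503, K_2 = 382.4/271.4 = 1.40899, K_3 = 211.7/271.4 = 0.78003, K_4 = 117.2/271.4 = 0.43183
Material balance + equilibrium reduce to Σ zᵢ(Kᵢ−1)/(1+β(Kᵢ−1)) = 0.
Check two-phase: ΣzᵢKᵢ = 1.165 > 1 and Σzᵢ/Kᵢ = 1.142 > 1, so g(0) = 0.165 > 0 and g(1) = -0.142 < 0.
Newton iteration, β⁰ = 0.38:
  β = 0.380: g = 0.0608, g' = -0.264 → β = 0.610
  β = 0.610: g = -0.0021, g' = -0.289 → β = 0.603
Converged at β = 0.603.
Compositions from xᵢ = zᵢ/(1+β(Kᵢ−1)), yᵢ = Kᵢxᵢ:
  1: x = 0.213, y = 0.372
  2: x = 0.208, y = 0.293
  3: x = 0.244, y = 0.191
  4: x = 0.335, y = 0.144

x_3 = 0.244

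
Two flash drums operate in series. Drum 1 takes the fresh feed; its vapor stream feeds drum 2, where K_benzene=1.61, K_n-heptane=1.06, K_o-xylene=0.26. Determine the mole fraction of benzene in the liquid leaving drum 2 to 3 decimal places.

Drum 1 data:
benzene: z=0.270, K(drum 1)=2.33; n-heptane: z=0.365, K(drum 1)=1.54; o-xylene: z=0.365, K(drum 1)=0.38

x_benzene (drum 2) = 0.299

Drum 1:
Rachford–Rice: g(ψ₁) = Σ zᵢ(Kᵢ−1)/(1+ψ₁(Kᵢ−1)) = 0.
Feasibility: ΣzᵢKᵢ = 1.330, Σzᵢ/Kᵢ = 1.313 — both > 1, two phases present.
Newton iteration, ψ₁⁰ = 0.6:
  ψ₁ = 0.600: g = -0.0118, g' = -0.564 → ψ₁ = 0.579
Converged at ψ₁ = 0.579.
Drum-1 compositions:
  benzene: x = 0.153, y = 0.355
  n-heptane: x = 0.278, y = 0.428
  o-xylene: x = 0.569, y = 0.216
Drum-2 feed = drum-1 vapor: z₂ = (0.3554, 0.4282, 0.2164).
Drum 2:
Let ψ₂ = V/F and solve Σ zᵢ(Kᵢ−1)/(1+ψ₂(Kᵢ−1)) = 0.
g(0) = ΣzᵢKᵢ − 1 = 0.082 and g(1) = 1 − Σzᵢ/Kᵢ = -0.457, so a root lies in (0, 1).
Newton–Raphson from ψ₂ = 0.36:
  ψ₂ = 0.360: g = -0.0153, g' = -0.311 → ψ₂ = 0.311
  ψ₂ = 0.311: g = -0.0004, g' = -0.295 → ψ₂ = 0.309
Converged at ψ₂ = 0.309.
  benzene: x = 0.299, y = 0.481
  n-heptane: x = 0.420, y = 0.446
  o-xylene: x = 0.281, y = 0.073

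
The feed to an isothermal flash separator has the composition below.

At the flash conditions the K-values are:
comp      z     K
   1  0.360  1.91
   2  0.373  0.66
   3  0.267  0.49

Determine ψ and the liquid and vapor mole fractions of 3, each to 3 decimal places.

ψ = 0.170, x_3 = 0.292, y_3 = 0.143

Rachford–Rice: g(ψ) = Σ zᵢ(Kᵢ−1)/(1+ψ(Kᵢ−1)) = 0.
g(0) = ΣzᵢKᵢ − 1 = 0.065 and g(1) = 1 − Σzᵢ/Kᵢ = -0.299, so a root lies in (0, 1).
Newton iteration, ψ⁰ = 0.5:
  ψ = 0.500: g = -0.1104, g' = -0.329 → ψ = 0.164
  ψ = 0.164: g = 0.0022, g' = -0.357 → ψ = 0.170
Converged at ψ = 0.170.
Compositions from xᵢ = zᵢ/(1+ψ(Kᵢ−1)), yᵢ = Kᵢxᵢ:
  1: x = 0.312, y = 0.595
  2: x = 0.396, y = 0.261
  3: x = 0.292, y = 0.143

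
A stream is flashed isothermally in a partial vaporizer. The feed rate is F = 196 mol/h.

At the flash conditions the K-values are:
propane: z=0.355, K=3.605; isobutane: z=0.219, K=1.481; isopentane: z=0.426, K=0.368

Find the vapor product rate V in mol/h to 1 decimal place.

Rachford–Rice: g(β) = Σ zᵢ(Kᵢ−1)/(1+β(Kᵢ−1)) = 0.
Check two-phase: ΣzᵢKᵢ = 1.761 > 1 and Σzᵢ/Kᵢ = 1.404 > 1, so g(0) = 0.761 > 0 and g(1) = -0.404 < 0.
Newton iteration, β⁰ = 0.5:
  β = 0.500: g = 0.0929, g' = -0.851 → β = 0.609
  β = 0.609: g = 0.0011, g' = -0.840 → β = 0.611
Converged at β = 0.611.
Then V = β·F = 0.6106·196 = 119.7 mol/h and L = F − V = 76.3 mol/h.

V = 119.7 mol/h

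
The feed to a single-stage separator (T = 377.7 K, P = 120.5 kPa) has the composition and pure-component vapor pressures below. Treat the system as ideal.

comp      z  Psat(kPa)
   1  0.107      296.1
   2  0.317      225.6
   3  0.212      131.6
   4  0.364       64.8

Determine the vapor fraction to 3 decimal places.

Raoult's law: Kᵢ = Pᵢˢᵃᵗ/P = Pᵢˢᵃᵗ/120.5.
  K_1 = 296.1/120.5 = 2.45726, K_2 = 225.6/120.5 = 1.87220, K_3 = 131.6/120.5 = 1.09212, K_4 = 64.8/120.5 = 0.53776
Material balance + equilibrium reduce to Σ zᵢ(Kᵢ−1)/(1+ψ(Kᵢ−1)) = 0.
Feasibility: ΣzᵢKᵢ = 1.284, Σzᵢ/Kᵢ = 1.084 — both > 1, two phases present.
Iterate (Newton) starting at ψ = 0.5:
  ψ = 0.500: g = 0.0826, g' = -0.326 → ψ = 0.753
  ψ = 0.753: g = 0.0014, g' = -0.324 → ψ = 0.757
Converged at ψ = 0.757.

ψ = 0.757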